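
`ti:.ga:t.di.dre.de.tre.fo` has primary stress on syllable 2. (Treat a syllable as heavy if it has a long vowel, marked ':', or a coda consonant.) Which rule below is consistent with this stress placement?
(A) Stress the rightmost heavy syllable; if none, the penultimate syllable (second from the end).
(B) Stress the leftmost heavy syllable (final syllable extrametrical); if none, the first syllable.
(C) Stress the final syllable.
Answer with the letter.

A

Rule A → syllable 2 ✓.
Rule B → syllable 1 (observed: 2).
Rule C → syllable 7 (observed: 2).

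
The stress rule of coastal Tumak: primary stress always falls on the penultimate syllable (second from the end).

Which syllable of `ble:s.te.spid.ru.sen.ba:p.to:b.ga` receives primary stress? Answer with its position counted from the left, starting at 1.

The word has 8 syllables; the penultimate syllable (second from the end) is syllable 7 (to:b).
Primary stress: syllable 7 → ble:s.te.spid.ru.sen.ba:p.ˈto:b.ga.

7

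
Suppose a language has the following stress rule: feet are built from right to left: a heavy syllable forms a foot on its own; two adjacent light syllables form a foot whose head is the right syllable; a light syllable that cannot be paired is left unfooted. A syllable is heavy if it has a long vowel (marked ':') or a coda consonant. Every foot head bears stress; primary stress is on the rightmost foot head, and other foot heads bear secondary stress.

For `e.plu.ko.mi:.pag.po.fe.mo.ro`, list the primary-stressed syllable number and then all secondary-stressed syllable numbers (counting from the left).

primary 9, secondary 3, 4, 5, 7

Weights: 1 e L, 2 plu L, 3 ko L, 4 mi: H, 5 pag H, 6 po L, 7 fe L, 8 mo L, 9 ro L.
Parse right to left (heavy = foot alone; LL = one foot; stranded L unfooted): e (plu.ˈko) (ˈmi:) (ˈpag) (po.ˈfe) (mo.ˈro).
Foot heads: 3, 4, 5, 7, 9.
Primary stress on the rightmost head = syllable 9.
Secondary stress on 3, 4, 5, 7: e.plu.ˌko.ˌmi:.ˌpag.po.ˌfe.mo.ˈro.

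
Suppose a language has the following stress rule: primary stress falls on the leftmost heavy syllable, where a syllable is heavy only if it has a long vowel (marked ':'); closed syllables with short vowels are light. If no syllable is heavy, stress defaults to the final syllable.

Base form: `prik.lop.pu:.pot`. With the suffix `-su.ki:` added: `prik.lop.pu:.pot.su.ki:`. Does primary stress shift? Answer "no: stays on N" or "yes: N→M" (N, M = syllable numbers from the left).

Base `prik.lop.pu:.pot` (4 syllables):
  Weights: 1 prik L, 2 lop L, 3 pu: H, 4 pot L.
  Heavy syllables in the domain: 3. The leftmost is syllable 3 (pu:).
  → primary stress on syllable 3.
Suffixed `prik.lop.pu:.pot.su.ki:` (6 syllables):
  Weights: 1 prik L, 2 lop L, 3 pu: H, 4 pot L, 5 su L, 6 ki: H.
  Heavy syllables in the domain: 3, 6. The leftmost is syllable 3 (pu:).
  → primary stress on syllable 3.

no: stays on 3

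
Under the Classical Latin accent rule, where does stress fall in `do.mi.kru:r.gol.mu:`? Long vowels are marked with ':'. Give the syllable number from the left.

4

Classical Latin: stress the penult if heavy (long vowel or closed), else the antepenult.
Weights: 3 kru:r H, 4 gol H, 5 mu: H.
The penult (syllable 4, gol) is heavy, so it takes stress.
Stress on syllable 4: do.mi.kru:r.ˈgol.mu:.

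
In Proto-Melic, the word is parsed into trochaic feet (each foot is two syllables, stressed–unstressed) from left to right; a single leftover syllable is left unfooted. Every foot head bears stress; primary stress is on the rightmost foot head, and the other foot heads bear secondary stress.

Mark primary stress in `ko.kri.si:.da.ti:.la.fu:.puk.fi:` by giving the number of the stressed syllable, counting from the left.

Parse left to right into trochaic (ˈσσ) feet: (ˈko.kri) (ˈsi:.da) (ˈti:.la) (ˈfu:.puk) fi:. Syllable 9 is left unfooted.
Foot heads (stressed positions): 1, 3, 5, 7.
End Rule Rightmost: primary stress on the rightmost head = syllable 7.
Primary stress: syllable 7 → ko.kri.si:.da.ti:.la.ˈfu:.puk.fi:.

7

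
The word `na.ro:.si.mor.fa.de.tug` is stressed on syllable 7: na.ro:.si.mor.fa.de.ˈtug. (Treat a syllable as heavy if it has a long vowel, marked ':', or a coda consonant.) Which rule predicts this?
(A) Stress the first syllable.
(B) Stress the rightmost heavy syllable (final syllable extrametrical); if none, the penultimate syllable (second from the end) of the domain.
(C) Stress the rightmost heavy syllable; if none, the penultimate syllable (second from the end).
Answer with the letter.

Rule A → syllable 1 (observed: 7).
Rule B → syllable 4 (observed: 7).
Rule C → syllable 7 ✓.

C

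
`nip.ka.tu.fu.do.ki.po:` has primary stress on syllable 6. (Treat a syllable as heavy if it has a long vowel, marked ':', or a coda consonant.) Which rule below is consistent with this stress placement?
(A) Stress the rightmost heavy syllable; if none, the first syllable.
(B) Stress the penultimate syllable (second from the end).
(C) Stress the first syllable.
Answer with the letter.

B

Rule A → syllable 7 (observed: 6).
Rule B → syllable 6 ✓.
Rule C → syllable 1 (observed: 6).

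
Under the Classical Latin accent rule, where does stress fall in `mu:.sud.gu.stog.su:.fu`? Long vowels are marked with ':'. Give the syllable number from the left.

5

Classical Latin: stress the penult if heavy (long vowel or closed), else the antepenult.
Weights: 4 stog H, 5 su: H, 6 fu L.
The penult (syllable 5, su:) is heavy, so it takes stress.
Stress on syllable 5: mu:.sud.gu.stog.ˈsu:.fu.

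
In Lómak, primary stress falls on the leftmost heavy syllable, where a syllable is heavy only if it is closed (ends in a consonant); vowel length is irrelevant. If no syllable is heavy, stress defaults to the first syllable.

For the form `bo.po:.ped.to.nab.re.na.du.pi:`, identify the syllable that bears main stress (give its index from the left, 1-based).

Weights: 1 bo L, 2 po: L, 3 ped H, 4 to L, 5 nab H, 6 re L, 7 na L, 8 du L, 9 pi: L.
Heavy syllables in the domain: 3, 5. The leftmost is syllable 3 (ped).
Primary stress: syllable 3 → bo.po:.ˈped.to.nab.re.na.du.pi:.

3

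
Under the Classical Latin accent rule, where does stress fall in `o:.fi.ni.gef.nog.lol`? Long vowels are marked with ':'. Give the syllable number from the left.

Classical Latin: stress the penult if heavy (long vowel or closed), else the antepenult.
Weights: 4 gef H, 5 nog H, 6 lol H.
The penult (syllable 5, nog) is heavy, so it takes stress.
Stress on syllable 5: o:.fi.ni.gef.ˈnog.lol.

5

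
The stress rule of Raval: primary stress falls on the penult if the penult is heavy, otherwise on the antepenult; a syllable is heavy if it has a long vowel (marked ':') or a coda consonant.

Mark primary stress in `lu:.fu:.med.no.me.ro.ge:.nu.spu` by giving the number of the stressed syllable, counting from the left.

Weights: 7 ge: H, 8 nu L, 9 spu L.
The penult (syllable 8, nu) is light, so stress falls on the antepenult (syllable 7, ge:).
Primary stress: syllable 7 → lu:.fu:.med.no.me.ro.ˈge:.nu.spu.

7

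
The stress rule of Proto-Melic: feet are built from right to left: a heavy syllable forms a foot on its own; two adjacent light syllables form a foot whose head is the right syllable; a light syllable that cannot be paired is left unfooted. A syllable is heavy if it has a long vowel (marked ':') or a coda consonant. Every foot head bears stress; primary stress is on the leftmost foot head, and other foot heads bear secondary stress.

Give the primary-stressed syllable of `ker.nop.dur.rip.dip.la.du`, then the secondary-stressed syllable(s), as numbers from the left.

primary 1, secondary 2, 3, 4, 5, 7

Weights: 1 ker H, 2 nop H, 3 dur H, 4 rip H, 5 dip H, 6 la L, 7 du L.
Parse right to left (heavy = foot alone; LL = one foot; stranded L unfooted): (ˈker) (ˈnop) (ˈdur) (ˈrip) (ˈdip) (la.ˈdu).
Foot heads: 1, 2, 3, 4, 5, 7.
Primary stress on the leftmost head = syllable 1.
Secondary stress on 2, 3, 4, 5, 7: ˈker.ˌnop.ˌdur.ˌrip.ˌdip.la.ˌdu.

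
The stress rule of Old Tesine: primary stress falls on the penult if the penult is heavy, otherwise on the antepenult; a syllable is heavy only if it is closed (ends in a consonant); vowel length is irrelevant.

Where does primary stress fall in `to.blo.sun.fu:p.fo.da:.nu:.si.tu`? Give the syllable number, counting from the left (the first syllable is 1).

Weights: 7 nu: L, 8 si L, 9 tu L.
The penult (syllable 8, si) is light, so stress falls on the antepenult (syllable 7, nu:).
Primary stress: syllable 7 → to.blo.sun.fu:p.fo.da:.ˈnu:.si.tu.

7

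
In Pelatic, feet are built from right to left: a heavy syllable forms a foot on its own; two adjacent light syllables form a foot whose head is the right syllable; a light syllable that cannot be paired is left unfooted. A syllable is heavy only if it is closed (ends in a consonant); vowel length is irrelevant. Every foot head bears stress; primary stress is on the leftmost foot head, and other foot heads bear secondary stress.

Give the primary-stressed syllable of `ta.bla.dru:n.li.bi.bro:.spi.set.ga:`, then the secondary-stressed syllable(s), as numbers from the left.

Weights: 1 ta L, 2 bla L, 3 dru:n H, 4 li L, 5 bi L, 6 bro: L, 7 spi L, 8 set H, 9 ga: L.
Parse right to left (heavy = foot alone; LL = one foot; stranded L unfooted): (ta.ˈbla) (ˈdru:n) (li.ˈbi) (bro:.ˈspi) (ˈset) ga:.
Foot heads: 2, 3, 5, 7, 8.
Primary stress on the leftmost head = syllable 2.
Secondary stress on 3, 5, 7, 8: ta.ˈbla.ˌdru:n.li.ˌbi.bro:.ˌspi.ˌset.ga:.

primary 2, secondary 3, 5, 7, 8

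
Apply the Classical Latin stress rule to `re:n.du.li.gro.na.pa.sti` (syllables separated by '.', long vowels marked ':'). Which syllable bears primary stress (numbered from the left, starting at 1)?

5

Classical Latin: stress the penult if heavy (long vowel or closed), else the antepenult.
Weights: 5 na L, 6 pa L, 7 sti L.
The penult (syllable 6, pa) is light, so stress falls on the antepenult (syllable 5, na).
Stress on syllable 5: re:n.du.li.gro.ˈna.pa.sti.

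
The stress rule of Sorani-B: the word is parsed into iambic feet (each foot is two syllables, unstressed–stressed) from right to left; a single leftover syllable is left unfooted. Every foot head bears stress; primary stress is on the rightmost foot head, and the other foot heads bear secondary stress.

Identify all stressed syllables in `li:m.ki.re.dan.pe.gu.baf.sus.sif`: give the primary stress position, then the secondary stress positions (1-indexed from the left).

Parse right to left into iambic (σˈσ) feet: li:m (ki.ˈre) (dan.ˈpe) (gu.ˈbaf) (sus.ˈsif). Syllable 1 is left unfooted.
Foot heads (stressed positions): 3, 5, 7, 9.
End Rule Rightmost: primary stress on the rightmost head = syllable 9.
Secondary stress on 3, 5, 7: li:m.ki.ˌre.dan.ˌpe.gu.ˌbaf.sus.ˈsif.

primary 9, secondary 3, 5, 7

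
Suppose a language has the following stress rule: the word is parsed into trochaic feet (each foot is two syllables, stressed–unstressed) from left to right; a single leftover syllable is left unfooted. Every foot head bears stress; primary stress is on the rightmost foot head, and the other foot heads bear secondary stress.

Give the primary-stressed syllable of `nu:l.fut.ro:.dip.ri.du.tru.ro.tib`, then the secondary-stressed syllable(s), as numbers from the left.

primary 7, secondary 1, 3, 5

Parse left to right into trochaic (ˈσσ) feet: (ˈnu:l.fut) (ˈro:.dip) (ˈri.du) (ˈtru.ro) tib. Syllable 9 is left unfooted.
Foot heads (stressed positions): 1, 3, 5, 7.
End Rule Rightmost: primary stress on the rightmost head = syllable 7.
Secondary stress on 1, 3, 5: ˌnu:l.fut.ˌro:.dip.ˌri.du.ˈtru.ro.tib.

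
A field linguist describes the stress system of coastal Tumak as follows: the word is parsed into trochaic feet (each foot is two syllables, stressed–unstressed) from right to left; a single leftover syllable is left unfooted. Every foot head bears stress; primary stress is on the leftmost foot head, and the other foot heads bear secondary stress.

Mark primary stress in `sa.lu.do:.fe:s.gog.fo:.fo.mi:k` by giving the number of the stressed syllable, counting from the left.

1

Parse right to left into trochaic (ˈσσ) feet: (ˈsa.lu) (ˈdo:.fe:s) (ˈgog.fo:) (ˈfo.mi:k).
Foot heads (stressed positions): 1, 3, 5, 7.
End Rule Leftmost: primary stress on the leftmost head = syllable 1.
Primary stress: syllable 1 → ˈsa.lu.do:.fe:s.gog.fo:.fo.mi:k.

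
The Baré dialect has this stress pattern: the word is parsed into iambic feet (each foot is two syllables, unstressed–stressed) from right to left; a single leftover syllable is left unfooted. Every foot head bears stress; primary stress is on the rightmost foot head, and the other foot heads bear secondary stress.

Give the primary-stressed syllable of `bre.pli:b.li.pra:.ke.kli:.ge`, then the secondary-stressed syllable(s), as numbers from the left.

Parse right to left into iambic (σˈσ) feet: bre (pli:b.ˈli) (pra:.ˈke) (kli:.ˈge). Syllable 1 is left unfooted.
Foot heads (stressed positions): 3, 5, 7.
End Rule Rightmost: primary stress on the rightmost head = syllable 7.
Secondary stress on 3, 5: bre.pli:b.ˌli.pra:.ˌke.kli:.ˈge.

primary 7, secondary 3, 5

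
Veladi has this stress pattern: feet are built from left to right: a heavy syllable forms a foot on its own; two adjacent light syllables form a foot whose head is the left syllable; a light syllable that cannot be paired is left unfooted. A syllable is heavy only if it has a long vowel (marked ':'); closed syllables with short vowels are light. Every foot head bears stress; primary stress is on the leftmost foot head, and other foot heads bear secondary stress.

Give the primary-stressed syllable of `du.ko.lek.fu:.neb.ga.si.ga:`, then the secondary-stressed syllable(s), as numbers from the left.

primary 1, secondary 4, 5, 8

Weights: 1 du L, 2 ko L, 3 lek L, 4 fu: H, 5 neb L, 6 ga L, 7 si L, 8 ga: H.
Parse left to right (heavy = foot alone; LL = one foot; stranded L unfooted): (ˈdu.ko) lek (ˈfu:) (ˈneb.ga) si (ˈga:).
Foot heads: 1, 4, 5, 8.
Primary stress on the leftmost head = syllable 1.
Secondary stress on 4, 5, 8: ˈdu.ko.lek.ˌfu:.ˌneb.ga.si.ˌga:.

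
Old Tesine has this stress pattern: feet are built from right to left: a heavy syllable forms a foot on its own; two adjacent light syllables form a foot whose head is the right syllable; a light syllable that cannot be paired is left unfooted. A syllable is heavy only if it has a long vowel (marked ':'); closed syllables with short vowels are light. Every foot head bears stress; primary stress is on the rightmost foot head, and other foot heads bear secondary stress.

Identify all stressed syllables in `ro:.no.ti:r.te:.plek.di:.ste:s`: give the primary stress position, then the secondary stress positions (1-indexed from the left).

Weights: 1 ro: H, 2 no L, 3 ti:r H, 4 te: H, 5 plek L, 6 di: H, 7 ste:s H.
Parse right to left (heavy = foot alone; LL = one foot; stranded L unfooted): (ˈro:) no (ˈti:r) (ˈte:) plek (ˈdi:) (ˈste:s).
Foot heads: 1, 3, 4, 6, 7.
Primary stress on the rightmost head = syllable 7.
Secondary stress on 1, 3, 4, 6: ˌro:.no.ˌti:r.ˌte:.plek.ˌdi:.ˈste:s.

primary 7, secondary 1, 3, 4, 6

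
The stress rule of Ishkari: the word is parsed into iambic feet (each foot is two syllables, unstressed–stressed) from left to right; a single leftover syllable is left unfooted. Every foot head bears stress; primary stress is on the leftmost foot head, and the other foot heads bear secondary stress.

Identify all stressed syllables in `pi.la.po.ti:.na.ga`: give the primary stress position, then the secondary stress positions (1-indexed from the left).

Parse left to right into iambic (σˈσ) feet: (pi.ˈla) (po.ˈti:) (na.ˈga).
Foot heads (stressed positions): 2, 4, 6.
End Rule Leftmost: primary stress on the leftmost head = syllable 2.
Secondary stress on 4, 6: pi.ˈla.po.ˌti:.na.ˌga.

primary 2, secondary 4, 6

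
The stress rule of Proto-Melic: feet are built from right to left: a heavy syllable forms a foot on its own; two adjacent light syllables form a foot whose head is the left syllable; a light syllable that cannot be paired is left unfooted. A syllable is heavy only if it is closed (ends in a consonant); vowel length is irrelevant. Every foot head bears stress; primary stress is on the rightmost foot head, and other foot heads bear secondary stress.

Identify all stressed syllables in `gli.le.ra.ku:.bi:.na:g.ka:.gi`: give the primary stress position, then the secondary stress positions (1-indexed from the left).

Weights: 1 gli L, 2 le L, 3 ra L, 4 ku: L, 5 bi: L, 6 na:g H, 7 ka: L, 8 gi L.
Parse right to left (heavy = foot alone; LL = one foot; stranded L unfooted): gli (ˈle.ra) (ˈku:.bi:) (ˈna:g) (ˈka:.gi).
Foot heads: 2, 4, 6, 7.
Primary stress on the rightmost head = syllable 7.
Secondary stress on 2, 4, 6: gli.ˌle.ra.ˌku:.bi:.ˌna:g.ˈka:.gi.

primary 7, secondary 2, 4, 6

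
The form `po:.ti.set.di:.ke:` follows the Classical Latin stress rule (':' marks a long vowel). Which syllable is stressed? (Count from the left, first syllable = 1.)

4

Classical Latin: stress the penult if heavy (long vowel or closed), else the antepenult.
Weights: 3 set H, 4 di: H, 5 ke: H.
The penult (syllable 4, di:) is heavy, so it takes stress.
Stress on syllable 4: po:.ti.set.ˈdi:.ke:.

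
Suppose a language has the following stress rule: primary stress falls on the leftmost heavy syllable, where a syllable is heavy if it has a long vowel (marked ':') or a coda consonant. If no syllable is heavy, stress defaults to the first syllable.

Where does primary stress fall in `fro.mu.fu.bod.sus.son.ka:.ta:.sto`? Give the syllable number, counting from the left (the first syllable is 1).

4

Weights: 1 fro L, 2 mu L, 3 fu L, 4 bod H, 5 sus H, 6 son H, 7 ka: H, 8 ta: H, 9 sto L.
Heavy syllables in the domain: 4, 5, 6, 7, 8. The leftmost is syllable 4 (bod).
Primary stress: syllable 4 → fro.mu.fu.ˈbod.sus.son.ka:.ta:.sto.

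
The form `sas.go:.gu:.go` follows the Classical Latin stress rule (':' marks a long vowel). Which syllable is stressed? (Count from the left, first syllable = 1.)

3

Classical Latin: stress the penult if heavy (long vowel or closed), else the antepenult.
Weights: 2 go: H, 3 gu: H, 4 go L.
The penult (syllable 3, gu:) is heavy, so it takes stress.
Stress on syllable 3: sas.go:.ˈgu:.go.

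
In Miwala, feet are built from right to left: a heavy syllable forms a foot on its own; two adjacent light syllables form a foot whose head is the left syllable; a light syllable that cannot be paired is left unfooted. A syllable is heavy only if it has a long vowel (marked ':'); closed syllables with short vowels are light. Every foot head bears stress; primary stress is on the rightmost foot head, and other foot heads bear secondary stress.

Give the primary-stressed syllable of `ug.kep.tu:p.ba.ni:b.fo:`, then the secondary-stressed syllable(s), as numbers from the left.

primary 6, secondary 1, 3, 5

Weights: 1 ug L, 2 kep L, 3 tu:p H, 4 ba L, 5 ni:b H, 6 fo: H.
Parse right to left (heavy = foot alone; LL = one foot; stranded L unfooted): (ˈug.kep) (ˈtu:p) ba (ˈni:b) (ˈfo:).
Foot heads: 1, 3, 5, 6.
Primary stress on the rightmost head = syllable 6.
Secondary stress on 1, 3, 5: ˌug.kep.ˌtu:p.ba.ˌni:b.ˈfo:.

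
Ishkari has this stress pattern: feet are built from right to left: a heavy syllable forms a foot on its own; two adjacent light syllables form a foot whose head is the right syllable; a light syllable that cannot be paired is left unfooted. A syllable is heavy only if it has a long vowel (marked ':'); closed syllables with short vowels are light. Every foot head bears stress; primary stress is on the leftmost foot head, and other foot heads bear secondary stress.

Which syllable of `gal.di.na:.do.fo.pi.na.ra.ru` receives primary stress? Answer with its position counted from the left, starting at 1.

Weights: 1 gal L, 2 di L, 3 na: H, 4 do L, 5 fo L, 6 pi L, 7 na L, 8 ra L, 9 ru L.
Parse right to left (heavy = foot alone; LL = one foot; stranded L unfooted): (gal.ˈdi) (ˈna:) (do.ˈfo) (pi.ˈna) (ra.ˈru).
Foot heads: 2, 3, 5, 7, 9.
Primary stress on the leftmost head = syllable 2.
Primary stress: syllable 2 → gal.ˈdi.na:.do.fo.pi.na.ra.ru.

2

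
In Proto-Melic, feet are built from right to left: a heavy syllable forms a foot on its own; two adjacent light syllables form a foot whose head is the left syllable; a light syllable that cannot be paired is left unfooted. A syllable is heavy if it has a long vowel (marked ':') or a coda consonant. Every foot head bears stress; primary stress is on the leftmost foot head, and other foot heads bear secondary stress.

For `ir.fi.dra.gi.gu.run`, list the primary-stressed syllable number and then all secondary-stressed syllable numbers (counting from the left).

Weights: 1 ir H, 2 fi L, 3 dra L, 4 gi L, 5 gu L, 6 run H.
Parse right to left (heavy = foot alone; LL = one foot; stranded L unfooted): (ˈir) (ˈfi.dra) (ˈgi.gu) (ˈrun).
Foot heads: 1, 2, 4, 6.
Primary stress on the leftmost head = syllable 1.
Secondary stress on 2, 4, 6: ˈir.ˌfi.dra.ˌgi.gu.ˌrun.

primary 1, secondary 2, 4, 6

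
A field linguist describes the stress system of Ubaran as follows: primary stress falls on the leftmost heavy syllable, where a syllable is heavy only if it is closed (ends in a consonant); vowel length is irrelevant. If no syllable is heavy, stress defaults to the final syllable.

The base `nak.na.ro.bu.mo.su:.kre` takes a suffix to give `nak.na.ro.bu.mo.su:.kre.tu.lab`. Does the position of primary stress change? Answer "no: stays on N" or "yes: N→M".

Base `nak.na.ro.bu.mo.su:.kre` (7 syllables):
  Weights: 1 nak H, 2 na L, 3 ro L, 4 bu L, 5 mo L, 6 su: L, 7 kre L.
  Heavy syllables in the domain: 1. The leftmost is syllable 1 (nak).
  → primary stress on syllable 1.
Suffixed `nak.na.ro.bu.mo.su:.kre.tu.lab` (9 syllables):
  Weights: 1 nak H, 2 na L, 3 ro L, 4 bu L, 5 mo L, 6 su: L, 7 kre L, 8 tu L, 9 lab H.
  Heavy syllables in the domain: 1, 9. The leftmost is syllable 1 (nak).
  → primary stress on syllable 1.

no: stays on 1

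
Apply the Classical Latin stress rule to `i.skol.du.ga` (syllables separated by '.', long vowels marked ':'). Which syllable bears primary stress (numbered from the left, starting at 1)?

2

Classical Latin: stress the penult if heavy (long vowel or closed), else the antepenult.
Weights: 2 skol H, 3 du L, 4 ga L.
The penult (syllable 3, du) is light, so stress falls on the antepenult (syllable 2, skol).
Stress on syllable 2: i.ˈskol.du.ga.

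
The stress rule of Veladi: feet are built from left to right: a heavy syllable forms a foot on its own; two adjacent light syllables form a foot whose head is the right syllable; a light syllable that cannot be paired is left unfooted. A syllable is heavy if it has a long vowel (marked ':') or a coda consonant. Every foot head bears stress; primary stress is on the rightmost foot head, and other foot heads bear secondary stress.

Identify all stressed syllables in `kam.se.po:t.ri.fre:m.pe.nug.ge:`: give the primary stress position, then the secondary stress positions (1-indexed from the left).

primary 8, secondary 1, 3, 5, 7

Weights: 1 kam H, 2 se L, 3 po:t H, 4 ri L, 5 fre:m H, 6 pe L, 7 nug H, 8 ge: H.
Parse left to right (heavy = foot alone; LL = one foot; stranded L unfooted): (ˈkam) se (ˈpo:t) ri (ˈfre:m) pe (ˈnug) (ˈge:).
Foot heads: 1, 3, 5, 7, 8.
Primary stress on the rightmost head = syllable 8.
Secondary stress on 1, 3, 5, 7: ˌkam.se.ˌpo:t.ri.ˌfre:m.pe.ˌnug.ˈge:.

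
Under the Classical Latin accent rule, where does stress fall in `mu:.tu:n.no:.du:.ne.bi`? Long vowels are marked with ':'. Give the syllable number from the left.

Classical Latin: stress the penult if heavy (long vowel or closed), else the antepenult.
Weights: 4 du: H, 5 ne L, 6 bi L.
The penult (syllable 5, ne) is light, so stress falls on the antepenult (syllable 4, du:).
Stress on syllable 4: mu:.tu:n.no:.ˈdu:.ne.bi.

4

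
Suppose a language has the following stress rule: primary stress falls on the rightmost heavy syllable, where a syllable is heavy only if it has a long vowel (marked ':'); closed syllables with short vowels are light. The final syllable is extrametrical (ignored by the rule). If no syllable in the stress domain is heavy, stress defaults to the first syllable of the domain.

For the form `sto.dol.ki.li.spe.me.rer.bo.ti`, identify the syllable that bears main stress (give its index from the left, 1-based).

The final syllable (9, ti) is extrametrical; the stress domain is syllables 1–8.
Weights: 1 sto L, 2 dol L, 3 ki L, 4 li L, 5 spe L, 6 me L, 7 rer L, 8 bo L.
No heavy syllable in the domain; default to the first syllable of the domain = syllable 1.
Primary stress: syllable 1 → ˈsto.dol.ki.li.spe.me.rer.bo.ti.

1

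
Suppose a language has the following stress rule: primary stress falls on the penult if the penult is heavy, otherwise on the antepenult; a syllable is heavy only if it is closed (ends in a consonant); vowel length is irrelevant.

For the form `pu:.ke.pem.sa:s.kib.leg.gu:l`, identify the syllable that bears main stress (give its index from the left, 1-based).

Weights: 5 kib H, 6 leg H, 7 gu:l H.
The penult (syllable 6, leg) is heavy, so it takes stress.
Primary stress: syllable 6 → pu:.ke.pem.sa:s.kib.ˈleg.gu:l.

6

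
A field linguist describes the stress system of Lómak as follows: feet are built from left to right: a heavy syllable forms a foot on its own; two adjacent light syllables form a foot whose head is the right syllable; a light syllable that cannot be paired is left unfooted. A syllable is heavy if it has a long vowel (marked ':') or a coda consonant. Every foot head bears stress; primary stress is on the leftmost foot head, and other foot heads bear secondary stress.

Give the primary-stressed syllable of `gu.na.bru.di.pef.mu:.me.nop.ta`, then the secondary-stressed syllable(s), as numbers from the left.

Weights: 1 gu L, 2 na L, 3 bru L, 4 di L, 5 pef H, 6 mu: H, 7 me L, 8 nop H, 9 ta L.
Parse left to right (heavy = foot alone; LL = one foot; stranded L unfooted): (gu.ˈna) (bru.ˈdi) (ˈpef) (ˈmu:) me (ˈnop) ta.
Foot heads: 2, 4, 5, 6, 8.
Primary stress on the leftmost head = syllable 2.
Secondary stress on 4, 5, 6, 8: gu.ˈna.bru.ˌdi.ˌpef.ˌmu:.me.ˌnop.ta.

primary 2, secondary 4, 5, 6, 8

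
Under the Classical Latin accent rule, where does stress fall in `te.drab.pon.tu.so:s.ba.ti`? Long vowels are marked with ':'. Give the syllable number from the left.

Classical Latin: stress the penult if heavy (long vowel or closed), else the antepenult.
Weights: 5 so:s H, 6 ba L, 7 ti L.
The penult (syllable 6, ba) is light, so stress falls on the antepenult (syllable 5, so:s).
Stress on syllable 5: te.drab.pon.tu.ˈso:s.ba.ti.

5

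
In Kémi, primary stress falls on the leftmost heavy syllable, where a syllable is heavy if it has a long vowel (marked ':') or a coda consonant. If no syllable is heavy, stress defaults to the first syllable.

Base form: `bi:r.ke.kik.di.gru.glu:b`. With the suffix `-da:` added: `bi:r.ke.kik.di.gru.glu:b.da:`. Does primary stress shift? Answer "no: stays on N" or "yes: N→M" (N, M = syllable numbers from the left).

no: stays on 1

Base `bi:r.ke.kik.di.gru.glu:b` (6 syllables):
  Weights: 1 bi:r H, 2 ke L, 3 kik H, 4 di L, 5 gru L, 6 glu:b H.
  Heavy syllables in the domain: 1, 3, 6. The leftmost is syllable 1 (bi:r).
  → primary stress on syllable 1.
Suffixed `bi:r.ke.kik.di.gru.glu:b.da:` (7 syllables):
  Weights: 1 bi:r H, 2 ke L, 3 kik H, 4 di L, 5 gru L, 6 glu:b H, 7 da: H.
  Heavy syllables in the domain: 1, 3, 6, 7. The leftmost is syllable 1 (bi:r).
  → primary stress on syllable 1.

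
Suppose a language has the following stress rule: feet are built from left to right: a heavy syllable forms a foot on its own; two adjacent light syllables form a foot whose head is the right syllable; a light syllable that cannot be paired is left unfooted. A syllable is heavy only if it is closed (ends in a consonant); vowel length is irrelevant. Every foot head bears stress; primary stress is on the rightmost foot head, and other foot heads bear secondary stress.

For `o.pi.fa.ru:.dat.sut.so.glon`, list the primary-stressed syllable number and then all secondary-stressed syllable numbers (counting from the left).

Weights: 1 o L, 2 pi L, 3 fa L, 4 ru: L, 5 dat H, 6 sut H, 7 so L, 8 glon H.
Parse left to right (heavy = foot alone; LL = one foot; stranded L unfooted): (o.ˈpi) (fa.ˈru:) (ˈdat) (ˈsut) so (ˈglon).
Foot heads: 2, 4, 5, 6, 8.
Primary stress on the rightmost head = syllable 8.
Secondary stress on 2, 4, 5, 6: o.ˌpi.fa.ˌru:.ˌdat.ˌsut.so.ˈglon.

primary 8, secondary 2, 4, 5, 6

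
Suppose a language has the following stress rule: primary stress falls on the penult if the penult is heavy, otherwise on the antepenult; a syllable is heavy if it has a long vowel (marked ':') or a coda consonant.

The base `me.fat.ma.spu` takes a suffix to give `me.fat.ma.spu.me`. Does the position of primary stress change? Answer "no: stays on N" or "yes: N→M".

yes: 2→3

Base `me.fat.ma.spu` (4 syllables):
  Weights: 2 fat H, 3 ma L, 4 spu L.
  The penult (syllable 3, ma) is light, so stress falls on the antepenult (syllable 2, fat).
  → primary stress on syllable 2.
Suffixed `me.fat.ma.spu.me` (5 syllables):
  Weights: 3 ma L, 4 spu L, 5 me L.
  The penult (syllable 4, spu) is light, so stress falls on the antepenult (syllable 3, ma).
  → primary stress on syllable 3.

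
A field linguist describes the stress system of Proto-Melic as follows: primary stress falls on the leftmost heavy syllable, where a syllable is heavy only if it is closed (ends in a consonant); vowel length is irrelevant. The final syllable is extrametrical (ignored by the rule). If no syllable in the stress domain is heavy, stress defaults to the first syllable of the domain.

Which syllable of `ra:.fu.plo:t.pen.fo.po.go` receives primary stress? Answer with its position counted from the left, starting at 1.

The final syllable (7, go) is extrametrical; the stress domain is syllables 1–6.
Weights: 1 ra: L, 2 fu L, 3 plo:t H, 4 pen H, 5 fo L, 6 po L.
Heavy syllables in the domain: 3, 4. The leftmost is syllable 3 (plo:t).
Primary stress: syllable 3 → ra:.fu.ˈplo:t.pen.fo.po.go.

3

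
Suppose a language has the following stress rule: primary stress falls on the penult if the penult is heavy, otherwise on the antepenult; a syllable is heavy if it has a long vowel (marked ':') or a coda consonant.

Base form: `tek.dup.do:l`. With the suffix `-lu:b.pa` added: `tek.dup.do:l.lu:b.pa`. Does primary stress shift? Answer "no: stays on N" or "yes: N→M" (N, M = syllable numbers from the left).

yes: 2→4

Base `tek.dup.do:l` (3 syllables):
  Weights: 1 tek H, 2 dup H, 3 do:l H.
  The penult (syllable 2, dup) is heavy, so it takes stress.
  → primary stress on syllable 2.
Suffixed `tek.dup.do:l.lu:b.pa` (5 syllables):
  Weights: 3 do:l H, 4 lu:b H, 5 pa L.
  The penult (syllable 4, lu:b) is heavy, so it takes stress.
  → primary stress on syllable 4.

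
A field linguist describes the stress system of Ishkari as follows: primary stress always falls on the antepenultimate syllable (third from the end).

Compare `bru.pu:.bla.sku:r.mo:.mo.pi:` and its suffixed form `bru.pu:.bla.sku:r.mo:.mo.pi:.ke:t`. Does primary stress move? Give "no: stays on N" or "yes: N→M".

yes: 5→6

Base `bru.pu:.bla.sku:r.mo:.mo.pi:` (7 syllables):
  The word has 7 syllables; the antepenultimate syllable (third from the end) is syllable 5 (mo:).
  → primary stress on syllable 5.
Suffixed `bru.pu:.bla.sku:r.mo:.mo.pi:.ke:t` (8 syllables):
  The word has 8 syllables; the antepenultimate syllable (third from the end) is syllable 6 (mo).
  → primary stress on syllable 6.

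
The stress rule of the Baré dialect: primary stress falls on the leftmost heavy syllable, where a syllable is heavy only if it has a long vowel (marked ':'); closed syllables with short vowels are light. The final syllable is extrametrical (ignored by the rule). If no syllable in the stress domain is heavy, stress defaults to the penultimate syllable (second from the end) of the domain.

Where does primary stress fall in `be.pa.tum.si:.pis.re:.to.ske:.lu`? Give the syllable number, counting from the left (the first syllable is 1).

4

The final syllable (9, lu) is extrametrical; the stress domain is syllables 1–8.
Weights: 1 be L, 2 pa L, 3 tum L, 4 si: H, 5 pis L, 6 re: H, 7 to L, 8 ske: H.
Heavy syllables in the domain: 4, 6, 8. The leftmost is syllable 4 (si:).
Primary stress: syllable 4 → be.pa.tum.ˈsi:.pis.re:.to.ske:.lu.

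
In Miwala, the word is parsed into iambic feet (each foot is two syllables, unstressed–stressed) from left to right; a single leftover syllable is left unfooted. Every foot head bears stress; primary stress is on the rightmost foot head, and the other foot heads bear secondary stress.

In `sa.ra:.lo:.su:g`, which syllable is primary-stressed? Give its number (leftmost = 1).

Parse left to right into iambic (σˈσ) feet: (sa.ˈra:) (lo:.ˈsu:g).
Foot heads (stressed positions): 2, 4.
End Rule Rightmost: primary stress on the rightmost head = syllable 4.
Primary stress: syllable 4 → sa.ra:.lo:.ˈsu:g.

4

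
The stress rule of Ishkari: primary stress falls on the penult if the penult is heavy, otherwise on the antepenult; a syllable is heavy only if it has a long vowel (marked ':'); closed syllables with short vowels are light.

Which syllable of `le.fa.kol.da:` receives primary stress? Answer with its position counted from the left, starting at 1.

2

Weights: 2 fa L, 3 kol L, 4 da: H.
The penult (syllable 3, kol) is light, so stress falls on the antepenult (syllable 2, fa).
Primary stress: syllable 2 → le.ˈfa.kol.da:.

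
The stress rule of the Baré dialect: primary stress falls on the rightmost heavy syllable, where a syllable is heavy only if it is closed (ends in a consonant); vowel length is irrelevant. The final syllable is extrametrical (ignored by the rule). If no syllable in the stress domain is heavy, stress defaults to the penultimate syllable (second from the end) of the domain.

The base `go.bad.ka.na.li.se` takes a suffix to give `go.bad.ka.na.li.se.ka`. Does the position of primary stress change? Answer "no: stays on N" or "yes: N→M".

Base `go.bad.ka.na.li.se` (6 syllables):
  The final syllable (6, se) is extrametrical; the stress domain is syllables 1–5.
  Weights: 1 go L, 2 bad H, 3 ka L, 4 na L, 5 li L.
  Heavy syllables in the domain: 2. The rightmost is syllable 2 (bad).
  → primary stress on syllable 2.
Suffixed `go.bad.ka.na.li.se.ka` (7 syllables):
  The final syllable (7, ka) is extrametrical; the stress domain is syllables 1–6.
  Weights: 1 go L, 2 bad H, 3 ka L, 4 na L, 5 li L, 6 se L.
  Heavy syllables in the domain: 2. The rightmost is syllable 2 (bad).
  → primary stress on syllable 2.

no: stays on 2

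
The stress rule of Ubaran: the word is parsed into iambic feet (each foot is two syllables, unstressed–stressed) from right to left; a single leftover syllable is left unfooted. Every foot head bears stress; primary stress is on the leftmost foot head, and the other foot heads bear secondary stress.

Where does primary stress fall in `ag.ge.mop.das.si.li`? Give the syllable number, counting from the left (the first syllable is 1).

Parse right to left into iambic (σˈσ) feet: (ag.ˈge) (mop.ˈdas) (si.ˈli).
Foot heads (stressed positions): 2, 4, 6.
End Rule Leftmost: primary stress on the leftmost head = syllable 2.
Primary stress: syllable 2 → ag.ˈge.mop.das.si.li.

2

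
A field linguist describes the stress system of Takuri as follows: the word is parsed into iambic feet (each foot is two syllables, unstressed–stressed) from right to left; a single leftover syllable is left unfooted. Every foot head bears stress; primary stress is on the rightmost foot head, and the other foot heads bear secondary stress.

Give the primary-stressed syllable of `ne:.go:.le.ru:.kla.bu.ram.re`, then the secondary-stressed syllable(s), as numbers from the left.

Parse right to left into iambic (σˈσ) feet: (ne:.ˈgo:) (le.ˈru:) (kla.ˈbu) (ram.ˈre).
Foot heads (stressed positions): 2, 4, 6, 8.
End Rule Rightmost: primary stress on the rightmost head = syllable 8.
Secondary stress on 2, 4, 6: ne:.ˌgo:.le.ˌru:.kla.ˌbu.ram.ˈre.

primary 8, secondary 2, 4, 6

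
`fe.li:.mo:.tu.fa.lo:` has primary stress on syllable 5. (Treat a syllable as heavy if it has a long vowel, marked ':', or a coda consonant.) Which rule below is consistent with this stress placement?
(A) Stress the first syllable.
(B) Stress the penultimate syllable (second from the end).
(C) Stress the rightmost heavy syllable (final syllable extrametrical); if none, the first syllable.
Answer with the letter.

Rule A → syllable 1 (observed: 5).
Rule B → syllable 5 ✓.
Rule C → syllable 3 (observed: 5).

B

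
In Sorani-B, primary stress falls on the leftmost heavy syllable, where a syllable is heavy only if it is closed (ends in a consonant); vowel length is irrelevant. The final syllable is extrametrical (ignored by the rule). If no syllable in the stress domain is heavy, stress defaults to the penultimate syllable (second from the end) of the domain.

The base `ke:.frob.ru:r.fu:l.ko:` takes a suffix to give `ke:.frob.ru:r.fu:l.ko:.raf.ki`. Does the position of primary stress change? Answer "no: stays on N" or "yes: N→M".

no: stays on 2

Base `ke:.frob.ru:r.fu:l.ko:` (5 syllables):
  The final syllable (5, ko:) is extrametrical; the stress domain is syllables 1–4.
  Weights: 1 ke: L, 2 frob H, 3 ru:r H, 4 fu:l H.
  Heavy syllables in the domain: 2, 3, 4. The leftmost is syllable 2 (frob).
  → primary stress on syllable 2.
Suffixed `ke:.frob.ru:r.fu:l.ko:.raf.ki` (7 syllables):
  The final syllable (7, ki) is extrametrical; the stress domain is syllables 1–6.
  Weights: 1 ke: L, 2 frob H, 3 ru:r H, 4 fu:l H, 5 ko: L, 6 raf H.
  Heavy syllables in the domain: 2, 3, 4, 6. The leftmost is syllable 2 (frob).
  → primary stress on syllable 2.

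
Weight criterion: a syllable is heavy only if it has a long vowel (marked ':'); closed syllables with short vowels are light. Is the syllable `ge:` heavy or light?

`ge:`: long vowel, open (no coda). Long vowel → heavy.

heavy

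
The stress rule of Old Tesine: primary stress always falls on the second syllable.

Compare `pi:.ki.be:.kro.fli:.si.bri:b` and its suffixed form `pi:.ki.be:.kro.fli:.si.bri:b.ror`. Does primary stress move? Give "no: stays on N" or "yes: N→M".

Base `pi:.ki.be:.kro.fli:.si.bri:b` (7 syllables):
  The word has 7 syllables; the second syllable is syllable 2 (ki).
  → primary stress on syllable 2.
Suffixed `pi:.ki.be:.kro.fli:.si.bri:b.ror` (8 syllables):
  The word has 8 syllables; the second syllable is syllable 2 (ki).
  → primary stress on syllable 2.

no: stays on 2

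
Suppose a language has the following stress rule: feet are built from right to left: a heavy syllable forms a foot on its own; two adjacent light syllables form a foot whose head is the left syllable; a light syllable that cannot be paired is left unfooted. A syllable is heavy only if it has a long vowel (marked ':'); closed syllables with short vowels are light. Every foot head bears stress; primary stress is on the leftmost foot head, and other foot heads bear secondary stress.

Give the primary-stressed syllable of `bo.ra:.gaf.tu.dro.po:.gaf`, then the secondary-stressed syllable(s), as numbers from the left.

Weights: 1 bo L, 2 ra: H, 3 gaf L, 4 tu L, 5 dro L, 6 po: H, 7 gaf L.
Parse right to left (heavy = foot alone; LL = one foot; stranded L unfooted): bo (ˈra:) gaf (ˈtu.dro) (ˈpo:) gaf.
Foot heads: 2, 4, 6.
Primary stress on the leftmost head = syllable 2.
Secondary stress on 4, 6: bo.ˈra:.gaf.ˌtu.dro.ˌpo:.gaf.

primary 2, secondary 4, 6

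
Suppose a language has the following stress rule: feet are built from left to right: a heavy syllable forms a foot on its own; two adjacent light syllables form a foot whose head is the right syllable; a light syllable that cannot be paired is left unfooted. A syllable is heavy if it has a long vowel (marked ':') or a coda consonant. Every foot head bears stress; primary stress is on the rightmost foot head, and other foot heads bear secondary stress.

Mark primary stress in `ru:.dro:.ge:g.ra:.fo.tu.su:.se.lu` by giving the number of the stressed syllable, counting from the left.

9

Weights: 1 ru: H, 2 dro: H, 3 ge:g H, 4 ra: H, 5 fo L, 6 tu L, 7 su: H, 8 se L, 9 lu L.
Parse left to right (heavy = foot alone; LL = one foot; stranded L unfooted): (ˈru:) (ˈdro:) (ˈge:g) (ˈra:) (fo.ˈtu) (ˈsu:) (se.ˈlu).
Foot heads: 1, 2, 3, 4, 6, 7, 9.
Primary stress on the rightmost head = syllable 9.
Primary stress: syllable 9 → ru:.dro:.ge:g.ra:.fo.tu.su:.se.ˈlu.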